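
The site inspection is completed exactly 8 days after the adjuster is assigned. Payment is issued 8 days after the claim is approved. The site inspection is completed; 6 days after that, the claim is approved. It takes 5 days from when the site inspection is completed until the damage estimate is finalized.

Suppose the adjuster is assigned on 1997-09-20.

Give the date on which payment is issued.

The adjuster is assigned: Sep 20, 1997.
The site inspection is completed: Sep 20, 1997 + 8 days = Sep 28, 1997.
The claim is approved: Sep 28, 1997 + 6 days = Oct 4, 1997.
Payment is issued: Oct 4, 1997 + 8 days = Oct 12, 1997.

1997-10-12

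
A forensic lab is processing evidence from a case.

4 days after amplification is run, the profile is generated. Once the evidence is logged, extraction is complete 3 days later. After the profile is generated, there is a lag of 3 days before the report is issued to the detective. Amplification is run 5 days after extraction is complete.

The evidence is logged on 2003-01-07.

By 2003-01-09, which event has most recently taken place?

The evidence is logged

The evidence is logged: Jan 7, 2003.
Extraction is complete: Jan 7, 2003 + 3 days = Jan 10, 2003.
Amplification is run: Jan 10, 2003 + 5 days = Jan 15, 2003.
The profile is generated: Jan 15, 2003 + 4 days = Jan 19, 2003.
The report is issued to the detective: Jan 19, 2003 + 3 days = Jan 22, 2003.
Jan 9, 2003 falls between when the evidence is logged (Jan 7, 2003) and when extraction is complete (Jan 10, 2003).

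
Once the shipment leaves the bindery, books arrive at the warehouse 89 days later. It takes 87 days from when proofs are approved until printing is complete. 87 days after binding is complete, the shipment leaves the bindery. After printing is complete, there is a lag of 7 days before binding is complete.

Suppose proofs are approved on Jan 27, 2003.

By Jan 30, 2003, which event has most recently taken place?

Proofs are approved

Proofs are approved: Jan 27, 2003.
Printing is complete: Jan 27, 2003 + 87 days = Apr 24, 2003.
Binding is complete: Apr 24, 2003 + 7 days = May 1, 2003.
The shipment leaves the bindery: May 1, 2003 + 87 days = Jul 27, 2003.
Books arrive at the warehouse: Jul 27, 2003 + 89 days = Oct 24, 2003.
Jan 30, 2003 falls between when proofs are approved (Jan 27, 2003) and when printing is complete (Apr 24, 2003).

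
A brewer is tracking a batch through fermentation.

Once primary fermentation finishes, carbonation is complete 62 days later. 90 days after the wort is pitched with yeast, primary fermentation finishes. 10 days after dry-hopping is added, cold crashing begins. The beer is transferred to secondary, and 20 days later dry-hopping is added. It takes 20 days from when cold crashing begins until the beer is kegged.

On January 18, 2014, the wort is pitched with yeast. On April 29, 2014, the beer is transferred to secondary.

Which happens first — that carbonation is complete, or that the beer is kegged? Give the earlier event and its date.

The beer is kegged — June 18, 2014

The wort is pitched with yeast: Jan 18, 2014.
Primary fermentation finishes: Jan 18, 2014 + 90 days = Apr 18, 2014.
Carbonation is complete: Apr 18, 2014 + 62 days = Jun 19, 2014.
The beer is transferred to secondary: Apr 29, 2014.
Dry-hopping is added: Apr 29, 2014 + 20 days = May 19, 2014.
Cold crashing begins: May 19, 2014 + 10 days = May 29, 2014.
The beer is kegged: May 29, 2014 + 20 days = Jun 18, 2014.
Comparing: carbonation is complete on Jun 19, 2014 vs the beer is kegged on Jun 18, 2014. Earlier: the beer is kegged.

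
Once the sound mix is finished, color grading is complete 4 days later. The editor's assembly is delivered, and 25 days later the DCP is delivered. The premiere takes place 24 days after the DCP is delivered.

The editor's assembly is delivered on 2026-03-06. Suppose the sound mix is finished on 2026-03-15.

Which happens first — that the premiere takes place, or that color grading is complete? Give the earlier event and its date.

Color grading is complete — 2026-03-19

The editor's assembly is delivered: Mar 6, 2026.
The DCP is delivered: Mar 6, 2026 + 25 days = Mar 31, 2026.
The premiere takes place: Mar 31, 2026 + 24 days = Apr 24, 2026.
The sound mix is finished: Mar 15, 2026.
Color grading is complete: Mar 15, 2026 + 4 days = Mar 19, 2026.
Comparing: the premiere takes place on Apr 24, 2026 vs color grading is complete on Mar 19, 2026. Earlier: color grading is complete.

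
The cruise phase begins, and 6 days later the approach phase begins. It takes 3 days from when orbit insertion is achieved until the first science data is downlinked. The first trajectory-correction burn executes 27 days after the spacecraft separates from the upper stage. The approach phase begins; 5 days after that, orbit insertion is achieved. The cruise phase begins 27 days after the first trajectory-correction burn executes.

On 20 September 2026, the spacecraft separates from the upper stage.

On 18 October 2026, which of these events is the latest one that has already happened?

The first trajectory-correction burn executes

The spacecraft separates from the upper stage: Sep 20, 2026.
The first trajectory-correction burn executes: Sep 20, 2026 + 27 days = Oct 17, 2026.
The cruise phase begins: Oct 17, 2026 + 27 days = Nov 13, 2026.
The approach phase begins: Nov 13, 2026 + 6 days = Nov 19, 2026.
Orbit insertion is achieved: Nov 19, 2026 + 5 days = Nov 24, 2026.
The first science data is downlinked: Nov 24, 2026 + 3 days = Nov 27, 2026.
Oct 18, 2026 falls between when the first trajectory-correction burn executes (Oct 17, 2026) and when the cruise phase begins (Nov 13, 2026).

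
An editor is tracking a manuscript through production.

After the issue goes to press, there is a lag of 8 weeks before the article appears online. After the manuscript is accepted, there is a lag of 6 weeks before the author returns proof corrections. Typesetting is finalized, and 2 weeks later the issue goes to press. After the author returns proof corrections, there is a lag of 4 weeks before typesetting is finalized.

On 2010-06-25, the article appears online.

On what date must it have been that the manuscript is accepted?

The article appears online: Jun 25, 2010.
The issue goes to press: Jun 25, 2010 − 8 weeks = Apr 30, 2010.
Typesetting is finalized: Apr 30, 2010 − 2 weeks = Apr 16, 2010.
The author returns proof corrections: Apr 16, 2010 − 4 weeks = Mar 19, 2010.
The manuscript is accepted: Mar 19, 2010 − 6 weeks = Feb 5, 2010.

2010-02-05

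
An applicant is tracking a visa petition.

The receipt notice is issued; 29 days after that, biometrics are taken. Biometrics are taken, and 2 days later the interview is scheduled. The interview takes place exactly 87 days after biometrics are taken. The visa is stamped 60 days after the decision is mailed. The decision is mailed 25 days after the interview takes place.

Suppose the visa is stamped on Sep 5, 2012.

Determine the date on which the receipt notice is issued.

The visa is stamped: Sep 5, 2012.
The decision is mailed: Sep 5, 2012 − 60 days = Jul 7, 2012.
The interview takes place: Jul 7, 2012 − 25 days = Jun 12, 2012.
Biometrics are taken: Jun 12, 2012 − 87 days = Mar 17, 2012.
The receipt notice is issued: Mar 17, 2012 − 29 days = Feb 17, 2012.

Feb 17, 2012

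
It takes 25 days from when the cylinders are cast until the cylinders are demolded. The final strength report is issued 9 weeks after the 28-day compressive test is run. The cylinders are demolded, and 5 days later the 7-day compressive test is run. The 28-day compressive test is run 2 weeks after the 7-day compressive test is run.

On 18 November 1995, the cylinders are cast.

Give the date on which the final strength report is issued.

The cylinders are cast: Nov 18, 1995.
The cylinders are demolded: Nov 18, 1995 + 25 days = Dec 13, 1995.
The 7-day compressive test is run: Dec 13, 1995 + 5 days = Dec 18, 1995.
The 28-day compressive test is run: Dec 18, 1995 + 2 weeks = Jan 1, 1996.
The final strength report is issued: Jan 1, 1996 + 9 weeks = Mar 4, 1996.

4 March 1996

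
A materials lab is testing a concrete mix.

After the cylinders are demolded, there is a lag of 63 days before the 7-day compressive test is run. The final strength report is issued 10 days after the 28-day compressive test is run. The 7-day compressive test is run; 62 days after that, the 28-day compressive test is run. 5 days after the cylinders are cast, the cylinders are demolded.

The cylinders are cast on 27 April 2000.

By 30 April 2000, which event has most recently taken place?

The cylinders are cast

The cylinders are cast: Apr 27, 2000.
The cylinders are demolded: Apr 27, 2000 + 5 days = May 2, 2000.
The 7-day compressive test is run: May 2, 2000 + 63 days = Jul 4, 2000.
The 28-day compressive test is run: Jul 4, 2000 + 62 days = Sep 4, 2000.
The final strength report is issued: Sep 4, 2000 + 10 days = Sep 14, 2000.
Apr 30, 2000 falls between when the cylinders are cast (Apr 27, 2000) and when the cylinders are demolded (May 2, 2000).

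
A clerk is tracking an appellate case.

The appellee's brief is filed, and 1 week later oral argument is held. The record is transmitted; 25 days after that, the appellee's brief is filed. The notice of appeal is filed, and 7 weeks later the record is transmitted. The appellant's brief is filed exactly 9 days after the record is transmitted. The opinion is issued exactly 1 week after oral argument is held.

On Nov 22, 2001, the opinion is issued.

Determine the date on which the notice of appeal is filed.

Aug 26, 2001

The opinion is issued: Nov 22, 2001.
Oral argument is held: Nov 22, 2001 − 1 week = Nov 15, 2001.
The appellee's brief is filed: Nov 15, 2001 − 1 week = Nov 8, 2001.
The record is transmitted: Nov 8, 2001 − 25 days = Oct 14, 2001.
The notice of appeal is filed: Oct 14, 2001 − 7 weeks = Aug 26, 2001.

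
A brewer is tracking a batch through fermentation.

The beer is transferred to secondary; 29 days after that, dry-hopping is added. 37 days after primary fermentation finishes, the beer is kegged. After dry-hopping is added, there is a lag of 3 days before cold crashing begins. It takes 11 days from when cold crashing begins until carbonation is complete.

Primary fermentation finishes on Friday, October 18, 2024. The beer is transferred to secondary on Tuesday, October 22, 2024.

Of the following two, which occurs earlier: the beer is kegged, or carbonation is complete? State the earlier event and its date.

Primary fermentation finishes: Oct 18, 2024.
The beer is kegged: Oct 18, 2024 + 37 days = Nov 24, 2024.
The beer is transferred to secondary: Oct 22, 2024.
Dry-hopping is added: Oct 22, 2024 + 29 days = Nov 20, 2024.
Cold crashing begins: Nov 20, 2024 + 3 days = Nov 23, 2024.
Carbonation is complete: Nov 23, 2024 + 11 days = Dec 4, 2024.
Comparing: the beer is kegged on Nov 24, 2024 vs carbonation is complete on Dec 4, 2024. Earlier: the beer is kegged.

The beer is kegged — Sunday, November 24, 2024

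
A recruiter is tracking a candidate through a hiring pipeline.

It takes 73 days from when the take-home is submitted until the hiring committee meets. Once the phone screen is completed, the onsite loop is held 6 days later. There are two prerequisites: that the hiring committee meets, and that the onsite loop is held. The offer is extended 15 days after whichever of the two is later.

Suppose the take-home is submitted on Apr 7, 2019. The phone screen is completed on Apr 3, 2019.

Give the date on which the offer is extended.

The take-home is submitted: Apr 7, 2019.
The hiring committee meets: Apr 7, 2019 + 73 days = Jun 19, 2019.
The phone screen is completed: Apr 3, 2019.
The onsite loop is held: Apr 3, 2019 + 6 days = Apr 9, 2019.
Both prerequisites met — the hiring committee meets (Jun 19, 2019), the onsite loop is held (Apr 9, 2019); the later is Jun 19, 2019.
The offer is extended: Jun 19, 2019 + 15 days = Jul 4, 2019.

Jul 4, 2019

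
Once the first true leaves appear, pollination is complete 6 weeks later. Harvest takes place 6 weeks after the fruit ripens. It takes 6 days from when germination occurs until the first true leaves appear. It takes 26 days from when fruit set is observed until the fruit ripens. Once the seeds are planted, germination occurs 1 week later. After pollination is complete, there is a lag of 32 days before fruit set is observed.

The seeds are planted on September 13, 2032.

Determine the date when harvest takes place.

February 15, 2033

The seeds are planted: Sep 13, 2032.
Germination occurs: Sep 13, 2032 + 1 week = Sep 20, 2032.
The first true leaves appear: Sep 20, 2032 + 6 days = Sep 26, 2032.
Pollination is complete: Sep 26, 2032 + 6 weeks = Nov 7, 2032.
Fruit set is observed: Nov 7, 2032 + 32 days = Dec 9, 2032.
The fruit ripens: Dec 9, 2032 + 26 days = Jan 4, 2033.
Harvest takes place: Jan 4, 2033 + 6 weeks = Feb 15, 2033.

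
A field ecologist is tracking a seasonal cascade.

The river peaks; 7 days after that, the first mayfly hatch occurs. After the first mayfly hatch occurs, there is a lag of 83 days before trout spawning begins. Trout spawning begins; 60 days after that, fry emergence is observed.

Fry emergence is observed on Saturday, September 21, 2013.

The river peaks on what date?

Wednesday, April 24, 2013

Fry emergence is observed: Sep 21, 2013.
Trout spawning begins: Sep 21, 2013 − 60 days = Jul 23, 2013.
The first mayfly hatch occurs: Jul 23, 2013 − 83 days = May 1, 2013.
The river peaks: May 1, 2013 − 7 days = Apr 24, 2013.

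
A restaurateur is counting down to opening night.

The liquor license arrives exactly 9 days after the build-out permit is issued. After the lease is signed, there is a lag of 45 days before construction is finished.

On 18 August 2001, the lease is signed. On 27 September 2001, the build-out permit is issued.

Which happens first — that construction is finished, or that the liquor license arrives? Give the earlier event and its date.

The lease is signed: Aug 18, 2001.
Construction is finished: Aug 18, 2001 + 45 days = Oct 2, 2001.
The build-out permit is issued: Sep 27, 2001.
The liquor license arrives: Sep 27, 2001 + 9 days = Oct 6, 2001.
Comparing: construction is finished on Oct 2, 2001 vs the liquor license arrives on Oct 6, 2001. Earlier: construction is finished.

Construction is finished — 2 October 2001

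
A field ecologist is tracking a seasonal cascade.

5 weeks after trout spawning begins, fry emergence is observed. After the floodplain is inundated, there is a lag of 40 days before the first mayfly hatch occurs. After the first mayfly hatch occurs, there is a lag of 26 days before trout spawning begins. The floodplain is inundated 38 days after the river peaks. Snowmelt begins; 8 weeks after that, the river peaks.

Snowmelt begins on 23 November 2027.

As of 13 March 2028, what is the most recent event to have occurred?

Snowmelt begins: Nov 23, 2027.
The river peaks: Nov 23, 2027 + 8 weeks = Jan 18, 2028.
The floodplain is inundated: Jan 18, 2028 + 38 days = Feb 25, 2028.
The first mayfly hatch occurs: Feb 25, 2028 + 40 days = Apr 5, 2028.
Trout spawning begins: Apr 5, 2028 + 26 days = May 1, 2028.
Fry emergence is observed: May 1, 2028 + 5 weeks = Jun 5, 2028.
Mar 13, 2028 falls between when the floodplain is inundated (Feb 25, 2028) and when the first mayfly hatch occurs (Apr 5, 2028).

The floodplain is inundated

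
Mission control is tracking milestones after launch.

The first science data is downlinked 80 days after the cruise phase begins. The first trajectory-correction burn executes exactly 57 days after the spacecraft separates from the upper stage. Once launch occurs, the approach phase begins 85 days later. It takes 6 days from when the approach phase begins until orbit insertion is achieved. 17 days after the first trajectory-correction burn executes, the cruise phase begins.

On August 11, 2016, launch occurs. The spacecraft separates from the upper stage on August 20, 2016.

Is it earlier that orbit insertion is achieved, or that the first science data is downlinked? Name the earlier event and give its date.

Launch occurs: Aug 11, 2016.
The approach phase begins: Aug 11, 2016 + 85 days = Nov 4, 2016.
Orbit insertion is achieved: Nov 4, 2016 + 6 days = Nov 10, 2016.
The spacecraft separates from the upper stage: Aug 20, 2016.
The first trajectory-correction burn executes: Aug 20, 2016 + 57 days = Oct 16, 2016.
The cruise phase begins: Oct 16, 2016 + 17 days = Nov 2, 2016.
The first science data is downlinked: Nov 2, 2016 + 80 days = Jan 21, 2017.
Comparing: orbit insertion is achieved on Nov 10, 2016 vs the first science data is downlinked on Jan 21, 2017. Earlier: orbit insertion is achieved.

Orbit insertion is achieved — November 10, 2016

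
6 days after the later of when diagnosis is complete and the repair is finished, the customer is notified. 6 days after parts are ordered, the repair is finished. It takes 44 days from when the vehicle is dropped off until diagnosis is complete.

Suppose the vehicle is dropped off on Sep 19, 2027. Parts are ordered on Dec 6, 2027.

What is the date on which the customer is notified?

Dec 18, 2027

The vehicle is dropped off: Sep 19, 2027.
Diagnosis is complete: Sep 19, 2027 + 44 days = Nov 2, 2027.
Parts are ordered: Dec 6, 2027.
The repair is finished: Dec 6, 2027 + 6 days = Dec 12, 2027.
Both prerequisites met — diagnosis is complete (Nov 2, 2027), the repair is finished (Dec 12, 2027); the later is Dec 12, 2027.
The customer is notified: Dec 12, 2027 + 6 days = Dec 18, 2027.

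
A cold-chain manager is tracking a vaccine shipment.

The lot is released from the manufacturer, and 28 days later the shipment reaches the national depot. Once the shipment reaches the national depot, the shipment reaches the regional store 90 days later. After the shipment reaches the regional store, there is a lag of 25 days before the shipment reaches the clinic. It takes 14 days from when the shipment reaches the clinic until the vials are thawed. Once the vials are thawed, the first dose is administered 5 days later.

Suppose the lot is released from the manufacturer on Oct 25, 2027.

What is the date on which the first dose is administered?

The lot is released from the manufacturer: Oct 25, 2027.
The shipment reaches the national depot: Oct 25, 2027 + 28 days = Nov 22, 2027.
The shipment reaches the regional store: Nov 22, 2027 + 90 days = Feb 20, 2028.
The shipment reaches the clinic: Feb 20, 2028 + 25 days = Mar 16, 2028.
The vials are thawed: Mar 16, 2028 + 14 days = Mar 30, 2028.
The first dose is administered: Mar 30, 2028 + 5 days = Apr 4, 2028.

Apr 4, 2028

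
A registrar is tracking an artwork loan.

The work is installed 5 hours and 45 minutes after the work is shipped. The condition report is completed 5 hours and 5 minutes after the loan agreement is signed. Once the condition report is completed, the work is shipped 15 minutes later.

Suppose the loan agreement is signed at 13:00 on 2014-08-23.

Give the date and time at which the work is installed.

00:05 on 2014-08-24

The loan agreement is signed: 13:00 Aug 23, 2014.
The condition report is completed: 13:00 Aug 23, 2014 + 5h05m = 18:05 Aug 23, 2014.
The work is shipped: 18:05 Aug 23, 2014 + 15m = 18:20 Aug 23, 2014.
The work is installed: 18:20 Aug 23, 2014 + 5h45m = 00:05 Aug 24, 2014.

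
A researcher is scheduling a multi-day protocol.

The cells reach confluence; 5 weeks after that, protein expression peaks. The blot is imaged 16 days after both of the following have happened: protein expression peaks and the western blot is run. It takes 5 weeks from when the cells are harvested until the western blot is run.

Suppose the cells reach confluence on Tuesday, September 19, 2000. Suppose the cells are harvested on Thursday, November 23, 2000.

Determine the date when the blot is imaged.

Saturday, January 13, 2001

The cells reach confluence: Sep 19, 2000.
Protein expression peaks: Sep 19, 2000 + 5 weeks = Oct 24, 2000.
The cells are harvested: Nov 23, 2000.
The western blot is run: Nov 23, 2000 + 5 weeks = Dec 28, 2000.
Both prerequisites met — protein expression peaks (Oct 24, 2000), the western blot is run (Dec 28, 2000); the later is Dec 28, 2000.
The blot is imaged: Dec 28, 2000 + 16 days = Jan 13, 2001.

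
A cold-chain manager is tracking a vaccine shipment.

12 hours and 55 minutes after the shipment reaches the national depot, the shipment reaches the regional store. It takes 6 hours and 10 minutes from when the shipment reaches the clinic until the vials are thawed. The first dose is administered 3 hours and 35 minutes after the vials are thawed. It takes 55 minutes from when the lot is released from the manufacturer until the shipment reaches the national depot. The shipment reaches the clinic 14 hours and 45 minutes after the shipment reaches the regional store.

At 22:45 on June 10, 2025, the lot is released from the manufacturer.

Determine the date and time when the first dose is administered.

13:05 on June 12, 2025

The lot is released from the manufacturer: 22:45 Jun 10, 2025.
The shipment reaches the national depot: 22:45 Jun 10, 2025 + 55m = 23:40 Jun 10, 2025.
The shipment reaches the regional store: 23:40 Jun 10, 2025 + 12h55m = 12:35 Jun 11, 2025.
The shipment reaches the clinic: 12:35 Jun 11, 2025 + 14h45m = 03:20 Jun 12, 2025.
The vials are thawed: 03:20 Jun 12, 2025 + 6h10m = 09:30 Jun 12, 2025.
The first dose is administered: 09:30 Jun 12, 2025 + 3h35m = 13:05 Jun 12, 2025.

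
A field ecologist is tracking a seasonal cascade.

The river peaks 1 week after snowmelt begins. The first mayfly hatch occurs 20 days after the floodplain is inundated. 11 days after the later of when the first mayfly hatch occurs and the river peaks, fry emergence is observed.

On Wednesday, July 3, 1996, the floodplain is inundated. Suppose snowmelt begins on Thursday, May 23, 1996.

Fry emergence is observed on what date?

The floodplain is inundated: Jul 3, 1996.
The first mayfly hatch occurs: Jul 3, 1996 + 20 days = Jul 23, 1996.
Snowmelt begins: May 23, 1996.
The river peaks: May 23, 1996 + 1 week = May 30, 1996.
Both prerequisites met — the first mayfly hatch occurs (Jul 23, 1996), the river peaks (May 30, 1996); the later is Jul 23, 1996.
Fry emergence is observed: Jul 23, 1996 + 11 days = Aug 3, 1996.

Saturday, August 3, 1996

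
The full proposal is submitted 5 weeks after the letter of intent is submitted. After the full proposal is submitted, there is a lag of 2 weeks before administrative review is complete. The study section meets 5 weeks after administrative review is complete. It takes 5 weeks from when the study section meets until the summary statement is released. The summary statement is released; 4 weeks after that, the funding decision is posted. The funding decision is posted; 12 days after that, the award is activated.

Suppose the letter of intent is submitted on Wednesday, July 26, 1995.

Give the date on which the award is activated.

The letter of intent is submitted: Jul 26, 1995.
The full proposal is submitted: Jul 26, 1995 + 5 weeks = Aug 30, 1995.
Administrative review is complete: Aug 30, 1995 + 2 weeks = Sep 13, 1995.
The study section meets: Sep 13, 1995 + 5 weeks = Oct 18, 1995.
The summary statement is released: Oct 18, 1995 + 5 weeks = Nov 22, 1995.
The funding decision is posted: Nov 22, 1995 + 4 weeks = Dec 20, 1995.
The award is activated: Dec 20, 1995 + 12 days = Jan 1, 1996.

Monday, January 1, 1996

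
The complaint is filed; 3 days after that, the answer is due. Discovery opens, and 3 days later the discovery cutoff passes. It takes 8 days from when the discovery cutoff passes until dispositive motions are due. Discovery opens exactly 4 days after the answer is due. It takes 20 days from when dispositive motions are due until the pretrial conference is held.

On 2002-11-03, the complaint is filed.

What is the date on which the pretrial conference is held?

2002-12-11

The complaint is filed: Nov 3, 2002.
The answer is due: Nov 3, 2002 + 3 days = Nov 6, 2002.
Discovery opens: Nov 6, 2002 + 4 days = Nov 10, 2002.
The discovery cutoff passes: Nov 10, 2002 + 3 days = Nov 13, 2002.
Dispositive motions are due: Nov 13, 2002 + 8 days = Nov 21, 2002.
The pretrial conference is held: Nov 21, 2002 + 20 days = Dec 11, 2002.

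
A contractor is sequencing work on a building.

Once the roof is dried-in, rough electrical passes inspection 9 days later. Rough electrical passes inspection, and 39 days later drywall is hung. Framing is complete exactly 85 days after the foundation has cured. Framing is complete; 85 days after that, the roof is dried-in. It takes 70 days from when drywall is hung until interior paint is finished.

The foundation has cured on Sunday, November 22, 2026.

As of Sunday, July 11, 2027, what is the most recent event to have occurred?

Drywall is hung

The foundation has cured: Nov 22, 2026.
Framing is complete: Nov 22, 2026 + 85 days = Feb 15, 2027.
The roof is dried-in: Feb 15, 2027 + 85 days = May 11, 2027.
Rough electrical passes inspection: May 11, 2027 + 9 days = May 20, 2027.
Drywall is hung: May 20, 2027 + 39 days = Jun 28, 2027.
Interior paint is finished: Jun 28, 2027 + 70 days = Sep 6, 2027.
Jul 11, 2027 falls between when drywall is hung (Jun 28, 2027) and when interior paint is finished (Sep 6, 2027).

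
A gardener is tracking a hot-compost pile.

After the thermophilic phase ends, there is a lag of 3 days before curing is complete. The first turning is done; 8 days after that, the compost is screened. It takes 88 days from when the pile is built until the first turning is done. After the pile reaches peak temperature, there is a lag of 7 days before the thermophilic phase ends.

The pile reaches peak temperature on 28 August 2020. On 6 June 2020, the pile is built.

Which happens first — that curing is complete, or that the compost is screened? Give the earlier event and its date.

Curing is complete — 7 September 2020

The pile reaches peak temperature: Aug 28, 2020.
The thermophilic phase ends: Aug 28, 2020 + 7 days = Sep 4, 2020.
Curing is complete: Sep 4, 2020 + 3 days = Sep 7, 2020.
The pile is built: Jun 6, 2020.
The first turning is done: Jun 6, 2020 + 88 days = Sep 2, 2020.
The compost is screened: Sep 2, 2020 + 8 days = Sep 10, 2020.
Comparing: curing is complete on Sep 7, 2020 vs the compost is screened on Sep 10, 2020. Earlier: curing is complete.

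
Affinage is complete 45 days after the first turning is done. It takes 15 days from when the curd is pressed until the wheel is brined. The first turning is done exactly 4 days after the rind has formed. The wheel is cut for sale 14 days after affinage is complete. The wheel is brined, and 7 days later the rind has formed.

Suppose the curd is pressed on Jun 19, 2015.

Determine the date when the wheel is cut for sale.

Sep 12, 2015

The curd is pressed: Jun 19, 2015.
The wheel is brined: Jun 19, 2015 + 15 days = Jul 4, 2015.
The rind has formed: Jul 4, 2015 + 7 days = Jul 11, 2015.
The first turning is done: Jul 11, 2015 + 4 days = Jul 15, 2015.
Affinage is complete: Jul 15, 2015 + 45 days = Aug 29, 2015.
The wheel is cut for sale: Aug 29, 2015 + 14 days = Sep 12, 2015.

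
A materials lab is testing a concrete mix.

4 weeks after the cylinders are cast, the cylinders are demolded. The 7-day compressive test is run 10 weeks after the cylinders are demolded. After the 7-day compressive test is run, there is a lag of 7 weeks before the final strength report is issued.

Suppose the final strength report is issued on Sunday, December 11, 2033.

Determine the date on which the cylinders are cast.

The final strength report is issued: Dec 11, 2033.
The 7-day compressive test is run: Dec 11, 2033 − 7 weeks = Oct 23, 2033.
The cylinders are demolded: Oct 23, 2033 − 10 weeks = Aug 14, 2033.
The cylinders are cast: Aug 14, 2033 − 4 weeks = Jul 17, 2033.

Sunday, July 17, 2033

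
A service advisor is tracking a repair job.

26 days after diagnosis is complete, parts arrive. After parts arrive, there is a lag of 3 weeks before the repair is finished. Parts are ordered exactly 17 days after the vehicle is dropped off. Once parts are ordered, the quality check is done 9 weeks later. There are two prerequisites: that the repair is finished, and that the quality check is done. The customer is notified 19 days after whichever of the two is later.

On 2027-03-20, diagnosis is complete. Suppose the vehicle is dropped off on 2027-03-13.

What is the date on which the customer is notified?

Diagnosis is complete: Mar 20, 2027.
Parts arrive: Mar 20, 2027 + 26 days = Apr 15, 2027.
The repair is finished: Apr 15, 2027 + 3 weeks = May 6, 2027.
The vehicle is dropped off: Mar 13, 2027.
Parts are ordered: Mar 13, 2027 + 17 days = Mar 30, 2027.
The quality check is done: Mar 30, 2027 + 9 weeks = Jun 1, 2027.
Both prerequisites met — the repair is finished (May 6, 2027), the quality check is done (Jun 1, 2027); the later is Jun 1, 2027.
The customer is notified: Jun 1, 2027 + 19 days = Jun 20, 2027.

2027-06-20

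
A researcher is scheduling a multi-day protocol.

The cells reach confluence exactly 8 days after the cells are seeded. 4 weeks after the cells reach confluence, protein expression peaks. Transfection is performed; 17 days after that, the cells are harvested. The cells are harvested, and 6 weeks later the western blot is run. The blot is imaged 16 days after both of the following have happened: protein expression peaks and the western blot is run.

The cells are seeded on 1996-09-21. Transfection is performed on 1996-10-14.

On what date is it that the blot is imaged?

The cells are seeded: Sep 21, 1996.
The cells reach confluence: Sep 21, 1996 + 8 days = Sep 29, 1996.
Protein expression peaks: Sep 29, 1996 + 4 weeks = Oct 27, 1996.
Transfection is performed: Oct 14, 1996.
The cells are harvested: Oct 14, 1996 + 17 days = Oct 31, 1996.
The western blot is run: Oct 31, 1996 + 6 weeks = Dec 12, 1996.
Both prerequisites met — protein expression peaks (Oct 27, 1996), the western blot is run (Dec 12, 1996); the later is Dec 12, 1996.
The blot is imaged: Dec 12, 1996 + 16 days = Dec 28, 1996.

1996-12-28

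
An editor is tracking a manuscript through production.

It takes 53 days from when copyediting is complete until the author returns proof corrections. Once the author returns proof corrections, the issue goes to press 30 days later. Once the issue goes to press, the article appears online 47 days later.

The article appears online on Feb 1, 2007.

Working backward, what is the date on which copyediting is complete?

Sep 24, 2006

The article appears online: Feb 1, 2007.
The issue goes to press: Feb 1, 2007 − 47 days = Dec 16, 2006.
The author returns proof corrections: Dec 16, 2006 − 30 days = Nov 16, 2006.
Copyediting is complete: Nov 16, 2006 − 53 days = Sep 24, 2006.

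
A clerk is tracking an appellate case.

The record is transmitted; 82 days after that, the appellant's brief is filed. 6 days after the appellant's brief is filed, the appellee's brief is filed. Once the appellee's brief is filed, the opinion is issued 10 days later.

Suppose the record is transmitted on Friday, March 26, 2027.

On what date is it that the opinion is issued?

The record is transmitted: Mar 26, 2027.
The appellant's brief is filed: Mar 26, 2027 + 82 days = Jun 16, 2027.
The appellee's brief is filed: Jun 16, 2027 + 6 days = Jun 22, 2027.
The opinion is issued: Jun 22, 2027 + 10 days = Jul 2, 2027.

Friday, July 2, 2027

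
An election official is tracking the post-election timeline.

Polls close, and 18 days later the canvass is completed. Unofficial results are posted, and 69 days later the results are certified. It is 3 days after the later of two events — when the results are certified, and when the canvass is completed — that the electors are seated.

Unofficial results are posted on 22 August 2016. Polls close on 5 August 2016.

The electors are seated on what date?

Unofficial results are posted: Aug 22, 2016.
The results are certified: Aug 22, 2016 + 69 days = Oct 30, 2016.
Polls close: Aug 5, 2016.
The canvass is completed: Aug 5, 2016 + 18 days = Aug 23, 2016.
Both prerequisites met — the results are certified (Oct 30, 2016), the canvass is completed (Aug 23, 2016); the later is Oct 30, 2016.
The electors are seated: Oct 30, 2016 + 3 days = Nov 2, 2016.

2 November 2016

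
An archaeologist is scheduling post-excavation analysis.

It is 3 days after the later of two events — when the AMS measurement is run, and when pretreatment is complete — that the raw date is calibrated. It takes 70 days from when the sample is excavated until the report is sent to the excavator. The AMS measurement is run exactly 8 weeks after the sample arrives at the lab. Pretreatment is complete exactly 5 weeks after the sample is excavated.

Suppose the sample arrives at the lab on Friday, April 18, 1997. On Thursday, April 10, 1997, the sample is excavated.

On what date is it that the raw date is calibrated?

The sample arrives at the lab: Apr 18, 1997.
The AMS measurement is run: Apr 18, 1997 + 8 weeks = Jun 13, 1997.
The sample is excavated: Apr 10, 1997.
Pretreatment is complete: Apr 10, 1997 + 5 weeks = May 15, 1997.
Both prerequisites met — the AMS measurement is run (Jun 13, 1997), pretreatment is complete (May 15, 1997); the later is Jun 13, 1997.
The raw date is calibrated: Jun 13, 1997 + 3 days = Jun 16, 1997.

Monday, June 16, 1997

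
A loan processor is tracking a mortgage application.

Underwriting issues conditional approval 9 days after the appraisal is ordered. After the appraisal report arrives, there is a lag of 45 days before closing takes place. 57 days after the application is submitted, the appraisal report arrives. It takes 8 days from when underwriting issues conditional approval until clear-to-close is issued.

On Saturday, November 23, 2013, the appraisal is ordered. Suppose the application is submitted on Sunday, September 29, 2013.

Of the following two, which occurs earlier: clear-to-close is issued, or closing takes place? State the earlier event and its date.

Clear-to-close is issued — Tuesday, December 10, 2013

The appraisal is ordered: Nov 23, 2013.
Underwriting issues conditional approval: Nov 23, 2013 + 9 days = Dec 2, 2013.
Clear-to-close is issued: Dec 2, 2013 + 8 days = Dec 10, 2013.
The application is submitted: Sep 29, 2013.
The appraisal report arrives: Sep 29, 2013 + 57 days = Nov 25, 2013.
Closing takes place: Nov 25, 2013 + 45 days = Jan 9, 2014.
Comparing: clear-to-close is issued on Dec 10, 2013 vs closing takes place on Jan 9, 2014. Earlier: clear-to-close is issued.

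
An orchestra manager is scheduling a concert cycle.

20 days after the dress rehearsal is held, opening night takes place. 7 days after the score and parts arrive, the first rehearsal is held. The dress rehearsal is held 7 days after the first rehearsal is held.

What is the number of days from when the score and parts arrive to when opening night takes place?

34 days

Causal path: the score and parts arrive → the first rehearsal is held → the dress rehearsal is held → opening night takes place.
Total delay along the path: 7 + 7 + 20 = 34 days.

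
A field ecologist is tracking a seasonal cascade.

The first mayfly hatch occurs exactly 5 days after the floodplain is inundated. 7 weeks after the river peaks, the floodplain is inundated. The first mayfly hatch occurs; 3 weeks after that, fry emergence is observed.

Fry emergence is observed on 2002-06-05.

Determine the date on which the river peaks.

2002-03-22

Fry emergence is observed: Jun 5, 2002.
The first mayfly hatch occurs: Jun 5, 2002 − 3 weeks = May 15, 2002.
The floodplain is inundated: May 15, 2002 − 5 days = May 10, 2002.
The river peaks: May 10, 2002 − 7 weeks = Mar 22, 2002.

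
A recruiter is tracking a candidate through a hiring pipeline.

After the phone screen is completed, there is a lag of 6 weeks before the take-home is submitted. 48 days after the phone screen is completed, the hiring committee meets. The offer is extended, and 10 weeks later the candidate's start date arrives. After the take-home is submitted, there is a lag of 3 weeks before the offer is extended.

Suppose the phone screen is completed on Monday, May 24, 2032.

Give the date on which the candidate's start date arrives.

Monday, October 4, 2032

The phone screen is completed: May 24, 2032.
The take-home is submitted: May 24, 2032 + 6 weeks = Jul 5, 2032.
The offer is extended: Jul 5, 2032 + 3 weeks = Jul 26, 2032.
The candidate's start date arrives: Jul 26, 2032 + 10 weeks = Oct 4, 2032.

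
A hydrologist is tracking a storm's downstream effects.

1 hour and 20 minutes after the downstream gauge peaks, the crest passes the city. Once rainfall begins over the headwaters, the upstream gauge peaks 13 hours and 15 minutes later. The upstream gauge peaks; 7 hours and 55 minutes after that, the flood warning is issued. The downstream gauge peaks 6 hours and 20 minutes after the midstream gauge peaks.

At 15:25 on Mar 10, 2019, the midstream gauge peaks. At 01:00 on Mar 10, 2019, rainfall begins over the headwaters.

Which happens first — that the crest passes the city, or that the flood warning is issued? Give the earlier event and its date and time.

The midstream gauge peaks: 15:25 Mar 10, 2019.
The downstream gauge peaks: 15:25 Mar 10, 2019 + 6h20m = 21:45 Mar 10, 2019.
The crest passes the city: 21:45 Mar 10, 2019 + 1h20m = 23:05 Mar 10, 2019.
Rainfall begins over the headwaters: 01:00 Mar 10, 2019.
The upstream gauge peaks: 01:00 Mar 10, 2019 + 13h15m = 14:15 Mar 10, 2019.
The flood warning is issued: 14:15 Mar 10, 2019 + 7h55m = 22:10 Mar 10, 2019.
Comparing: the crest passes the city at 23:05 Mar 10, 2019 vs the flood warning is issued at 22:10 Mar 10, 2019. Earlier: the flood warning is issued.

The flood warning is issued — 22:10 on Mar 10, 2019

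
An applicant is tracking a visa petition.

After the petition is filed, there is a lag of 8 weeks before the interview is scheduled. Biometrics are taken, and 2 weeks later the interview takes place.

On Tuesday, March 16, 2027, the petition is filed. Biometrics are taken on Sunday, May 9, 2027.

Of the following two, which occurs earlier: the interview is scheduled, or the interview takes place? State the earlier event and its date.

The petition is filed: Mar 16, 2027.
The interview is scheduled: Mar 16, 2027 + 8 weeks = May 11, 2027.
Biometrics are taken: May 9, 2027.
The interview takes place: May 9, 2027 + 2 weeks = May 23, 2027.
Comparing: the interview is scheduled on May 11, 2027 vs the interview takes place on May 23, 2027. Earlier: the interview is scheduled.

The interview is scheduled — Tuesday, May 11, 2027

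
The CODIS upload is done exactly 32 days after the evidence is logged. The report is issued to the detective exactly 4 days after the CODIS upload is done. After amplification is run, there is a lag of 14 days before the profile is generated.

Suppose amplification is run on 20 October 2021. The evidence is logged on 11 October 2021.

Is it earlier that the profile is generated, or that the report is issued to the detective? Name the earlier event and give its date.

The profile is generated — 3 November 2021

Amplification is run: Oct 20, 2021.
The profile is generated: Oct 20, 2021 + 14 days = Nov 3, 2021.
The evidence is logged: Oct 11, 2021.
The CODIS upload is done: Oct 11, 2021 + 32 days = Nov 12, 2021.
The report is issued to the detective: Nov 12, 2021 + 4 days = Nov 16, 2021.
Comparing: the profile is generated on Nov 3, 2021 vs the report is issued to the detective on Nov 16, 2021. Earlier: the profile is generated.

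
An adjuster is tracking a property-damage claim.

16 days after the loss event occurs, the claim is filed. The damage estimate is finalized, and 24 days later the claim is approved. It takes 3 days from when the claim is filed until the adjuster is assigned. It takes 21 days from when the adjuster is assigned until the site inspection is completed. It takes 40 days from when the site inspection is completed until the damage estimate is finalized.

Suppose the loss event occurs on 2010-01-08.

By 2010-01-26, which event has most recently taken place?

The claim is filed

The loss event occurs: Jan 8, 2010.
The claim is filed: Jan 8, 2010 + 16 days = Jan 24, 2010.
The adjuster is assigned: Jan 24, 2010 + 3 days = Jan 27, 2010.
The site inspection is completed: Jan 27, 2010 + 21 days = Feb 17, 2010.
The damage estimate is finalized: Feb 17, 2010 + 40 days = Mar 29, 2010.
The claim is approved: Mar 29, 2010 + 24 days = Apr 22, 2010.
Jan 26, 2010 falls between when the claim is filed (Jan 24, 2010) and when the adjuster is assigned (Jan 27, 2010).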